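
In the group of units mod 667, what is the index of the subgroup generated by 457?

4

By Lagrange's theorem, ord_667(457) divides φ(667) = φ(23·29) = (23−1)·(29−1) = 22·28 = 616 = 2^3 · 7 · 11.
Divisors of 616: 1, 2, 4, 7, 8, 11, 14, 22, 28, 44, 56, 77, 88, 154, 308, 616.
Check 457^d mod 667 for each divisor in increasing order:
457^1 ≡ 457
457^2 ≡ 78
457^4 ≡ 81
457^7 ≡ 550
457^8 ≡ 558
457^11 ≡ 528
457^14 ≡ 349
457^22 ≡ 645
457^28 ≡ 407
457^44 ≡ 484
457^56 ≡ 233
457^77 ≡ 666
457^88 ≡ 139
457^154 ≡ 1
Thus |⟨457⟩| = ord(457) = 154.
[(Z/667Z)^× : ⟨457⟩] = 616/154 = 4.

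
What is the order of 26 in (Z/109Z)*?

ord(26) | φ(109) = 109 − 1 = 108 = 2^2 · 3^3.
Divisors of 108: 1, 2, 3, 4, 6, 9, 12, 18, 27, 36, 54, 108.
Test each divisor d:
26^1 ≡ 26 (mod 109)
26^2 ≡ 22 (mod 109)
26^3 ≡ 27 (mod 109)
26^4 ≡ 48 (mod 109)
26^6 ≡ 75 (mod 109)
26^9 ≡ 63 (mod 109)
26^12 ≡ 66 (mod 109)
26^18 ≡ 45 (mod 109)
26^27 ≡ 1 (mod 109) ✓
Therefore the multiplicative order of 26 modulo 109 is 27.

27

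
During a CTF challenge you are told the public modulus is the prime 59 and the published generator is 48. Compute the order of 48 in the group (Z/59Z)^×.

29

Since 48 ∈ (Z/59Z)^×, its order divides φ(59) = 59 − 1 = 58 = 2 · 29.
Divisors of 58: 1, 2, 29, 58.
Test each divisor d:
48^1 ≡ 48
48^2 ≡ 3
48^29 ≡ 1
So ord_59(48) = 29.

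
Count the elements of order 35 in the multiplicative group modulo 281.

24

φ(281) = 281 − 1 = 280 = 2^3 · 5 · 7.
Since (Z/281Z)^× is cyclic of order 280, the number of elements of order d is φ(d) when d | 280 and 0 otherwise.
35 = 5 · 7 divides 280, and φ(35) = 24.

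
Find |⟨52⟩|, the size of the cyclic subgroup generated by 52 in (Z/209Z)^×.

90

Since 52 ∈ (Z/209Z)^×, its order divides φ(209) = φ(11·19) = (11−1)·(19−1) = 10·18 = 180 = 2^2 · 3^2 · 5.
Divisors of 180: 1, 2, 3, 4, 5, 6, 9, 10, 12, 15, 18, 20, 30, 36, 45, 60, 90, 180.
Test each divisor d:
52^1 ≡ 52 (mod 209)
52^2 ≡ 196 (mod 209)
52^3 ≡ 160 (mod 209)
52^4 ≡ 169 (mod 209)
52^5 ≡ 10 (mod 209)
52^6 ≡ 102 (mod 209)
52^9 ≡ 18 (mod 209)
52^10 ≡ 100 (mod 209)
52^12 ≡ 163 (mod 209)
52^15 ≡ 164 (mod 209)
52^18 ≡ 115 (mod 209)
52^20 ≡ 177 (mod 209)
52^30 ≡ 144 (mod 209)
52^36 ≡ 58 (mod 209)
52^45 ≡ 208 (mod 209)
52^60 ≡ 45 (mod 209)
52^90 ≡ 1 (mod 209) ✓
So ord_209(52) = 90.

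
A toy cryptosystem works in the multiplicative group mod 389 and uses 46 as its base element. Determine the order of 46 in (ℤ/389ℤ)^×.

Since 46 ∈ (Z/389Z)^×, its order divides φ(389) = 389 − 1 = 388 = 2^2 · 97.
Divisors of 388: 1, 2, 4, 97, 194, 388.
Evaluate successive powers at the divisors of 388:
46^1 ≡ 46 (mod 389)
46^2 ≡ 171 (mod 389)
46^4 ≡ 66 (mod 389)
46^97 ≡ 388 (mod 389)
46^194 ≡ 1 (mod 389) ✓
Hence ord(46) = 194.

194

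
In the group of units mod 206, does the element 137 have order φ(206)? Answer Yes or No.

φ(206) = φ(2)·φ(103) = 1·102 = 102 = 2 · 3 · 17.
It suffices to check that the order of 137 is not a proper divisor of 102: compute 137^(102/q) for q ∈ {2, 3, 17}.
137^51 ≡ 1 (mod 206)  [q = 2: ≡ 1 ✗]
137^34 ≡ 1 (mod 206)  [q = 3: ≡ 1 ✗]
137^6 ≡ 13 (mod 206)  [q = 17: ≢ 1 ✓]
137^51 ≡ 1 shows ord(137) | 51, strictly less than φ(206); not a primitive root.

No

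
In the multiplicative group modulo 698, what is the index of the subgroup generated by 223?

The order of 223 must divide φ(698) = φ(2)·φ(349) = 1·348 = 348 = 2^2 · 3 · 29.
Divisors of 348: 1, 2, 3, 4, 6, 12, 29, 58, 87, 116, 174, 348.
Compute 223^d (mod 698) for the divisors d until we hit 1:
223^1 ≡ 223
223^2 ≡ 171
223^3 ≡ 441
223^4 ≡ 623
223^6 ≡ 437
223^12 ≡ 415
223^29 ≡ 697
223^58 ≡ 1
The order of 223 is 58, so the subgroup it generates has 58 elements.
Index = |(Z/698Z)^×| / |⟨223⟩| = 348 / 58 = 6.

6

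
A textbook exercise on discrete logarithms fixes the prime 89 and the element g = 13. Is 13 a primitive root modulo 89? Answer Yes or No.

φ(89) = 89 − 1 = 88 = 2^3 · 11.
13 is a primitive root mod 89 iff 13^(φ(89)/q) ≢ 1 for every prime q | φ(89), i.e. q ∈ {2, 11}.
13^44 ≡ 88 (mod 89)  [q = 2: ≢ 1 ✓]
13^8 ≡ 64 (mod 89)  [q = 11: ≢ 1 ✓]
Every test exponent gives a nontrivial residue, hence 13 generates the full group.

Yes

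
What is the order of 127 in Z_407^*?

90

By Lagrange's theorem, ord_407(127) divides φ(407) = φ(11·37) = (11−1)·(37−1) = 10·36 = 360 = 2^3 · 3^2 · 5.
Divisors of 360: 1, 2, 3, 4, 5, 6, 8, 9, 10, 12, 15, 18, 20, 24, 30, 36, 40, 45, 60, 72, 90, 120, 180, 360.
Evaluate successive powers at the divisors of 360:
127^1 ≡ 127 (mod 407)
127^2 ≡ 256 (mod 407)
127^3 ≡ 359 (mod 407)
127^4 ≡ 9 (mod 407)
127^5 ≡ 329 (mod 407)
127^6 ≡ 269 (mod 407)
127^8 ≡ 81 (mod 407)
127^9 ≡ 112 (mod 407)
127^10 ≡ 386 (mod 407)
127^12 ≡ 322 (mod 407)
127^15 ≡ 10 (mod 407)
127^18 ≡ 334 (mod 407)
127^20 ≡ 34 (mod 407)
127^24 ≡ 306 (mod 407)
127^30 ≡ 100 (mod 407)
127^36 ≡ 38 (mod 407)
127^40 ≡ 342 (mod 407)
127^45 ≡ 186 (mod 407)
127^60 ≡ 232 (mod 407)
127^72 ≡ 223 (mod 407)
127^90 ≡ 1 (mod 407) ✓
The smallest such exponent is 90, so the order of 127 is 90.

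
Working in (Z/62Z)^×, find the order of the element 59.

15

ord(59) | φ(62) = φ(2)·φ(31) = 1·30 = 30 = 2 · 3 · 5.
Divisors of 30: 1, 2, 3, 5, 6, 10, 15, 30.
Compute 59^d (mod 62) for the divisors d until we hit 1:
59^1 ≡ 59
59^2 ≡ 9
59^3 ≡ 35
59^5 ≡ 5
59^6 ≡ 47
59^10 ≡ 25
59^15 ≡ 1
Therefore the multiplicative order of 59 modulo 62 is 15.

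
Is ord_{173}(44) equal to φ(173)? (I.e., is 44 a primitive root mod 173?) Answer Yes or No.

φ(173) = 173 − 1 = 172 = 2^2 · 43.
44 is a primitive root mod 173 iff 44^(φ(173)/q) ≢ 1 for every prime q | φ(173), i.e. q ∈ {2, 43}.
44^86 ≡ 172 (mod 173)  [q = 2: ≢ 1 ✓]
44^4 ≡ 51 (mod 173)  [q = 43: ≢ 1 ✓]
Every test exponent gives a nontrivial residue, hence 44 generates the full group.

Yes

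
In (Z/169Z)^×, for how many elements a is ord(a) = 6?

2

φ(169) = φ(13^2) = 13·(13−1) = 156 = 2^2 · 3 · 13.
In a cyclic group of order 156, there are φ(d) elements of order d for each divisor d of 156, and zero for non-divisors.
6 = 2 · 3 divides 156, and φ(6) = 2.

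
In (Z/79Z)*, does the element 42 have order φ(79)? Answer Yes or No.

φ(79) = 79 − 1 = 78 = 2 · 3 · 13.
Test 42^(78/q) mod 79 for each prime factor q of 78:
42^39 ≡ 1 (mod 79)  [q = 2: ≡ 1 ✗]
42^26 ≡ 23 (mod 79)  [q = 3: ≢ 1 ✓]
42^6 ≡ 38 (mod 79)  [q = 13: ≢ 1 ✓]
42^39 ≡ 1 shows ord(42) | 39, strictly less than φ(79); not a primitive root.

No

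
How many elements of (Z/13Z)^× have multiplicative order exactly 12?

4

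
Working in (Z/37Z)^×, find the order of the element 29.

ord(29) | φ(37) = 37 − 1 = 36 = 2^2 · 3^2.
Divisors of 36: 1, 2, 3, 4, 6, 9, 12, 18, 36.
Test each divisor d:
29^1 ≡ 29
29^2 ≡ 27
29^3 ≡ 6
29^4 ≡ 26
29^6 ≡ 36
29^9 ≡ 31
29^12 ≡ 1
Hence ord(29) = 12.

12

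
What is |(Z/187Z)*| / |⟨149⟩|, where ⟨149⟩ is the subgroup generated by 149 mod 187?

ord(149) | φ(187) = φ(11·17) = (11−1)·(17−1) = 10·16 = 160 = 2^5 · 5.
Divisors of 160: 1, 2, 4, 5, 8, 10, 16, 20, 32, 40, 80, 160.
Check 149^d mod 187 for each divisor in increasing order:
149^1 ≡ 149
149^2 ≡ 135
149^4 ≡ 86
149^5 ≡ 98
149^8 ≡ 103
149^10 ≡ 67
149^16 ≡ 137
149^20 ≡ 1
Thus |⟨149⟩| = ord(149) = 20.
Index = |(Z/187Z)^×| / |⟨149⟩| = 160 / 20 = 8.

8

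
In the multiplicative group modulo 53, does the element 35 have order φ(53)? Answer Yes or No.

Yes

φ(53) = 53 − 1 = 52 = 2^2 · 13.
35 is a primitive root mod 53 iff 35^(φ(53)/q) ≢ 1 for every prime q | φ(53), i.e. q ∈ {2, 13}.
35^26 ≡ 52 (mod 53)  [q = 2: ≢ 1 ✓]
35^4 ≡ 36 (mod 53)  [q = 13: ≢ 1 ✓]
None equal 1, so ord_53(35) = 52: 35 is a primitive root.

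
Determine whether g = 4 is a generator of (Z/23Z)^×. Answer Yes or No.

No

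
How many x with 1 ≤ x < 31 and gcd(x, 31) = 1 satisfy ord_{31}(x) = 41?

φ(31) = 31 − 1 = 30 = 2 · 3 · 5.
Since (Z/31Z)^× is cyclic of order 30, the number of elements of order d is φ(d) when d | 30 and 0 otherwise.
41 does not divide 30, so no element of (Z/31Z)^× has order 41.

0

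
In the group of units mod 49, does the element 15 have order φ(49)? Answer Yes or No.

φ(49) = φ(7^2) = 7·(7−1) = 42 = 2 · 3 · 7.
15 is a primitive root mod 49 iff 15^(φ(49)/q) ≢ 1 for every prime q | φ(49), i.e. q ∈ {2, 3, 7}.
15^21 ≡ 1 (mod 49)  [q = 2: ≡ 1 ✗]
15^14 ≡ 1 (mod 49)  [q = 3: ≡ 1 ✗]
15^6 ≡ 36 (mod 49)  [q = 7: ≢ 1 ✓]
15^21 ≡ 1 shows ord(15) | 21, strictly less than φ(49); not a primitive root.

No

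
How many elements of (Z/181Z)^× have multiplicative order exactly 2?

φ(181) = 181 − 1 = 180 = 2^2 · 3^2 · 5.
(Z/181Z)^× is cyclic (|G| = 180); a cyclic group of order m has exactly φ(d) elements of each order d | m, and none otherwise.
2 | 180, and φ(2) = 2 − 1 = 1.

1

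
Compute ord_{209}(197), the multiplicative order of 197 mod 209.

6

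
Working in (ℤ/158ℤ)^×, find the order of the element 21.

13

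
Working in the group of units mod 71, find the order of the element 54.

5

By Lagrange's theorem, ord_71(54) divides φ(71) = 71 − 1 = 70 = 2 · 5 · 7.
Divisors of 70: 1, 2, 5, 7, 10, 14, 35, 70.
Check 54^d mod 71 for each divisor in increasing order:
54^1 ≡ 54 (mod 71)
54^2 ≡ 5 (mod 71)
54^5 ≡ 1 (mod 71) ✓
Hence ord(54) = 5.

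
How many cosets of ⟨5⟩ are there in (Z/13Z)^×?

3

By Lagrange's theorem, ord_13(5) divides φ(13) = 13 − 1 = 12 = 2^2 · 3.
Divisors of 12: 1, 2, 3, 4, 6, 12.
Compute 5^d (mod 13) for the divisors d until we hit 1:
5^1 ≡ 5 (mod 13)
5^2 ≡ 12 (mod 13)
5^3 ≡ 8 (mod 13)
5^4 ≡ 1 (mod 13) ✓
So ord_13(5) = 4, hence |⟨5⟩| = 4.
[(Z/13Z)^× : ⟨5⟩] = 12/4 = 3.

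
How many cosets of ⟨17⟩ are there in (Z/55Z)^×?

By Lagrange's theorem, ord_55(17) divides φ(55) = φ(5·11) = (5−1)·(11−1) = 4·10 = 40 = 2^3 · 5.
Divisors of 40: 1, 2, 4, 5, 8, 10, 20, 40.
Compute 17^d (mod 55) for the divisors d until we hit 1:
17^1 ≡ 17
17^2 ≡ 14
17^4 ≡ 31
17^5 ≡ 32
17^8 ≡ 26
17^10 ≡ 34
17^20 ≡ 1
Thus |⟨17⟩| = ord(17) = 20.
Index = |(Z/55Z)^×| / |⟨17⟩| = 40 / 20 = 2.

2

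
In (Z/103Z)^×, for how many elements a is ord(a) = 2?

1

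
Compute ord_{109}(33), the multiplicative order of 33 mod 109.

The order of 33 must divide φ(109) = 109 − 1 = 108 = 2^2 · 3^3.
Divisors of 108: 1, 2, 3, 4, 6, 9, 12, 18, 27, 36, 54, 108.
Evaluate successive powers at the divisors of 108:
33^1 ≡ 33 (mod 109)
33^2 ≡ 108 (mod 109)
33^3 ≡ 76 (mod 109)
33^4 ≡ 1 (mod 109) ✓
So ord_109(33) = 4.

4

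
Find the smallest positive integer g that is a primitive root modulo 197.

2

φ(197) = 197 − 1 = 196 = 2^2 · 7^2.
g is a primitive root iff g^(196/q) ≢ 1 (mod 197) for each prime q ∈ {2, 7}.
g = 2: 2^98 ≡ 196; 2^28 ≡ 104 — none is 1, so 2 is a primitive root.
So 2 is the smallest generator of (Z/197Z)^×.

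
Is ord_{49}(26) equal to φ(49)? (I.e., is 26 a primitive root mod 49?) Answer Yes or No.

Yes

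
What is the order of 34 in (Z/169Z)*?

ord(34) | φ(169) = φ(13^2) = 13·(13−1) = 156 = 2^2 · 3 · 13.
Divisors of 156: 1, 2, 3, 4, 6, 12, 13, 26, 39, 52, 78, 156.
Evaluate successive powers at the divisors of 156:
34^1 ≡ 34
34^2 ≡ 142
34^3 ≡ 96
34^4 ≡ 53
34^6 ≡ 90
34^12 ≡ 157
34^13 ≡ 99
34^26 ≡ 168
34^39 ≡ 70
34^52 ≡ 1
The smallest such exponent is 52, so the order of 34 is 52.

52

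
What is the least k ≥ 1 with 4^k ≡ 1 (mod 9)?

3

By Lagrange's theorem, ord_9(4) divides φ(9) = φ(3^2) = 3·(3−1) = 6 = 2 · 3.
Divisors of 6: 1, 2, 3, 6.
Check 4^d mod 9 for each divisor in increasing order:
4^1 ≡ 4 (mod 9)
4^2 ≡ 7 (mod 9)
4^3 ≡ 1 (mod 9) ✓
The smallest such exponent is 3, so the order of 4 is 3.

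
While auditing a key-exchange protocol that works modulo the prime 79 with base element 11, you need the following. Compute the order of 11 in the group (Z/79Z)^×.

39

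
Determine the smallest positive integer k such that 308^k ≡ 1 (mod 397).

396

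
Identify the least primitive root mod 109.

6

φ(109) = 109 − 1 = 108 = 2^2 · 3^3.
g is a primitive root iff g^(108/q) ≢ 1 (mod 109) for each prime q ∈ {2, 3}.
g = 2: 2^54 ≡ 108; 2^36 ≡ 1 — hits 1, so not a primitive root.
g = 3: 3^54 ≡ 1 — hits 1, so not a primitive root.
g = 4: 4^54 ≡ 1 — hits 1, so not a primitive root.
g = 5: 5^54 ≡ 1 — hits 1, so not a primitive root.
g = 6: 6^54 ≡ 108; 6^36 ≡ 63 — none is 1, so 6 is a primitive root.
So 6 is the smallest generator of (Z/109Z)^×.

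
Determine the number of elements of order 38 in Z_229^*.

φ(229) = 229 − 1 = 228 = 2^2 · 3 · 19.
(Z/229Z)^× is cyclic (|G| = 228); a cyclic group of order m has exactly φ(d) elements of each order d | m, and none otherwise.
38 = 2 · 19 divides 228, and φ(38) = 18.

18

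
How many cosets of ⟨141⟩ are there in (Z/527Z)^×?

ord(141) | φ(527) = φ(17·31) = (17−1)·(31−1) = 16·30 = 480 = 2^5 · 3 · 5.
Divisors of 480: 1, 2, 3, 4, 5, 6, 8, 10, 12, 15, 16, 20, 24, 30, 32, 40, 48, 60, 80, 96, 120, 160, 240, 480.
Evaluate successive powers at the divisors of 480:
141^1 ≡ 141
141^2 ≡ 382
141^3 ≡ 108
141^4 ≡ 472
141^5 ≡ 150
141^6 ≡ 70
141^8 ≡ 390
141^10 ≡ 366
141^12 ≡ 157
141^15 ≡ 92
141^16 ≡ 324
141^20 ≡ 98
141^24 ≡ 407
141^30 ≡ 32
141^32 ≡ 103
141^40 ≡ 118
141^48 ≡ 171
141^60 ≡ 497
141^80 ≡ 222
141^96 ≡ 256
141^120 ≡ 373
141^160 ≡ 273
141^240 ≡ 1
So ord_527(141) = 240, hence |⟨141⟩| = 240.
Index = |(Z/527Z)^×| / |⟨141⟩| = 480 / 240 = 2.

2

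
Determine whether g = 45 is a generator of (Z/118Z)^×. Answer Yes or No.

φ(118) = φ(2)·φ(59) = 1·58 = 58 = 2 · 29.
It suffices to check that the order of 45 is not a proper divisor of 58: compute 45^(58/q) for q ∈ {2, 29}.
45^29 ≡ 1 (mod 118)  [q = 2: ≡ 1 ✗]
45^2 ≡ 19 (mod 118)  [q = 29: ≢ 1 ✓]
Since 45^29 ≡ 1, the order of 45 divides 29 < 58, so 45 is not a primitive root.

No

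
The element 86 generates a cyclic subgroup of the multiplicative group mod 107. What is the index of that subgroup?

2

The order of 86 must divide φ(107) = 107 − 1 = 106 = 2 · 53.
Divisors of 106: 1, 2, 53, 106.
Test each divisor d:
86^1 ≡ 86
86^2 ≡ 13
86^53 ≡ 1
The order of 86 is 53, so the subgroup it generates has 53 elements.
The index is φ(107) / ord(86) = 106 / 53 = 2.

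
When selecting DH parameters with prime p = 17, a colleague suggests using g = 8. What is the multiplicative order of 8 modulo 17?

8

By Lagrange's theorem, ord_17(8) divides φ(17) = 17 − 1 = 16 = 2^4.
Divisors of 16: 1, 2, 4, 8, 16.
Test each divisor d:
8^1 ≡ 8
8^2 ≡ 13
8^4 ≡ 16
8^8 ≡ 1
Therefore the multiplicative order of 8 modulo 17 is 8.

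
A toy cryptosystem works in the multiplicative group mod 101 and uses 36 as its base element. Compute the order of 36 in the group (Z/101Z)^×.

5

The order of 36 must divide φ(101) = 101 − 1 = 100 = 2^2 · 5^2.
Divisors of 100: 1, 2, 4, 5, 10, 20, 25, 50, 100.
Compute 36^d (mod 101) for the divisors d until we hit 1:
36^1 ≡ 36
36^2 ≡ 84
36^4 ≡ 87
36^5 ≡ 1
Hence ord(36) = 5.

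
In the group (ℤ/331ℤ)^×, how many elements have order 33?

20

φ(331) = 331 − 1 = 330 = 2 · 3 · 5 · 11.
(Z/331Z)^× is cyclic (|G| = 330); a cyclic group of order m has exactly φ(d) elements of each order d | m, and none otherwise.
33 = 3 · 11 divides 330, and φ(33) = 20.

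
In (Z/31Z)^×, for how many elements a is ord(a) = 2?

1

φ(31) = 31 − 1 = 30 = 2 · 3 · 5.
(Z/31Z)^× is cyclic (|G| = 30); a cyclic group of order m has exactly φ(d) elements of each order d | m, and none otherwise.
2 | 30, and φ(2) = 2 − 1 = 1.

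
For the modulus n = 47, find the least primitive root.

φ(47) = 47 − 1 = 46 = 2 · 23.
Test candidates g = 2, 3, … against the prime factors q ∈ {2, 23} of φ(47): g is a generator iff g^(46/q) ≢ 1 for every such q.
g = 2: 2^23 ≡ 1 — hits 1, so not a primitive root.
g = 3: 3^23 ≡ 1 — hits 1, so not a primitive root.
g = 4: 4^23 ≡ 1 — hits 1, so not a primitive root.
g = 5: 5^23 ≡ 46; 5^2 ≡ 25 — none is 1, so 5 is a primitive root.
Hence the least primitive root of 47 is 5.

5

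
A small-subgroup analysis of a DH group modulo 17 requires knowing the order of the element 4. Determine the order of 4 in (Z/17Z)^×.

4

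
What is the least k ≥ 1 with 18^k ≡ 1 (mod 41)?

5

ord(18) | φ(41) = 41 − 1 = 40 = 2^3 · 5.
Divisors of 40: 1, 2, 4, 5, 8, 10, 20, 40.
Evaluate successive powers at the divisors of 40:
18^1 ≡ 18 (mod 41)
18^2 ≡ 37 (mod 41)
18^4 ≡ 16 (mod 41)
18^5 ≡ 1 (mod 41) ✓
The smallest such exponent is 5, so the order of 18 is 5.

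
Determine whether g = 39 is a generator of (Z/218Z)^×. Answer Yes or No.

φ(218) = φ(2)·φ(109) = 1·108 = 108 = 2^2 · 3^3.
39 is a primitive root mod 218 iff 39^(φ(218)/q) ≢ 1 for every prime q | φ(218), i.e. q ∈ {2, 3}.
39^54 ≡ 217 (mod 218)  [q = 2: ≢ 1 ✓]
39^36 ≡ 45 (mod 218)  [q = 3: ≢ 1 ✓]
Every test exponent gives a nontrivial residue, hence 39 generates the full group.

Yes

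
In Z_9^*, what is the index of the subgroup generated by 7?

Since 7 ∈ (Z/9Z)^×, its order divides φ(9) = φ(3^2) = 3·(3−1) = 6 = 2 · 3.
Divisors of 6: 1, 2, 3, 6.
Check 7^d mod 9 for each divisor in increasing order:
7^1 ≡ 7
7^2 ≡ 4
7^3 ≡ 1
So ord_9(7) = 3, hence |⟨7⟩| = 3.
[(Z/9Z)^× : ⟨7⟩] = 6/3 = 2.

2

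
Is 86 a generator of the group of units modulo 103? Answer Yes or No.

φ(103) = 103 − 1 = 102 = 2 · 3 · 17.
An element g generates (Z/103Z)^× iff g^(102/q) ≢ 1 (mod 103) for each prime q ∈ {2, 3, 17}.
86^51 ≡ 102 (mod 103)  [q = 2: ≢ 1 ✓]
86^34 ≡ 56 (mod 103)  [q = 3: ≢ 1 ✓]
86^6 ≡ 34 (mod 103)  [q = 17: ≢ 1 ✓]
None equal 1, so ord_103(86) = 102: 86 is a primitive root.

Yes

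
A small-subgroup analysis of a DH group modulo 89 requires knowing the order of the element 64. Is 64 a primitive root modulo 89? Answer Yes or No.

No

φ(89) = 89 − 1 = 88 = 2^3 · 11.
Test 64^(88/q) mod 89 for each prime factor q of 88:
64^44 ≡ 1 (mod 89)  [q = 2: ≡ 1 ✗]
64^8 ≡ 16 (mod 89)  [q = 11: ≢ 1 ✓]
64^44 ≡ 1 shows ord(64) | 44, strictly less than φ(89); not a primitive root.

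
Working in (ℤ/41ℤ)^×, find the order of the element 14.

ord(14) | φ(41) = 41 − 1 = 40 = 2^3 · 5.
Divisors of 40: 1, 2, 4, 5, 8, 10, 20, 40.
Test each divisor d:
14^1 ≡ 14
14^2 ≡ 32
14^4 ≡ 40
14^5 ≡ 27
14^8 ≡ 1
The smallest such exponent is 8, so the order of 14 is 8.

8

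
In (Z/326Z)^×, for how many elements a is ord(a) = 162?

φ(326) = φ(2)·φ(163) = 1·162 = 162 = 2 · 3^4.
(Z/326Z)^× is cyclic (|G| = 162); a cyclic group of order m has exactly φ(d) elements of each order d | m, and none otherwise.
162 = 2 · 3^4 divides 162, and φ(162) = 54.

54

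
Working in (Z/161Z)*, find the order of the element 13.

ord(13) | φ(161) = φ(7·23) = (7−1)·(23−1) = 6·22 = 132 = 2^2 · 3 · 11.
Divisors of 132: 1, 2, 3, 4, 6, 11, 12, 22, 33, 44, 66, 132.
Check 13^d mod 161 for each divisor in increasing order:
13^1 ≡ 13 (mod 161)
13^2 ≡ 8 (mod 161)
13^3 ≡ 104 (mod 161)
13^4 ≡ 64 (mod 161)
13^6 ≡ 29 (mod 161)
13^11 ≡ 139 (mod 161)
13^12 ≡ 36 (mod 161)
13^22 ≡ 1 (mod 161) ✓
Hence ord(13) = 22.

22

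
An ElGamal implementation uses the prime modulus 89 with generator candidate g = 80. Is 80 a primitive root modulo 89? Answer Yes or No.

No

φ(89) = 89 − 1 = 88 = 2^3 · 11.
It suffices to check that the order of 80 is not a proper divisor of 88: compute 80^(88/q) for q ∈ {2, 11}.
80^44 ≡ 1 (mod 89)  [q = 2: ≡ 1 ✗]
80^8 ≡ 2 (mod 89)  [q = 11: ≢ 1 ✓]
The check at q = 2 fails, so 80 generates a proper subgroup.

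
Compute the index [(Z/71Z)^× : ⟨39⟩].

ord(39) | φ(71) = 71 − 1 = 70 = 2 · 5 · 7.
Divisors of 70: 1, 2, 5, 7, 10, 14, 35, 70.
Compute 39^d (mod 71) for the divisors d until we hit 1:
39^1 ≡ 39 (mod 71)
39^2 ≡ 30 (mod 71)
39^5 ≡ 26 (mod 71)
39^7 ≡ 70 (mod 71)
39^10 ≡ 37 (mod 71)
39^14 ≡ 1 (mod 71) ✓
The order of 39 is 14, so the subgroup it generates has 14 elements.
[(Z/71Z)^× : ⟨39⟩] = 70/14 = 5.

5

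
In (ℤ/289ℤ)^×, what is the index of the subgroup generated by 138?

Since 138 ∈ (Z/289Z)^×, its order divides φ(289) = φ(17^2) = 17·(17−1) = 272 = 2^4 · 17.
Divisors of 272: 1, 2, 4, 8, 16, 17, 34, 68, 136, 272.
Evaluate successive powers at the divisors of 272:
138^1 ≡ 138 (mod 289)
138^2 ≡ 259 (mod 289)
138^4 ≡ 33 (mod 289)
138^8 ≡ 222 (mod 289)
138^16 ≡ 154 (mod 289)
138^17 ≡ 155 (mod 289)
138^34 ≡ 38 (mod 289)
138^68 ≡ 288 (mod 289)
138^136 ≡ 1 (mod 289) ✓
Thus |⟨138⟩| = ord(138) = 136.
[(Z/289Z)^× : ⟨138⟩] = 272/136 = 2.

2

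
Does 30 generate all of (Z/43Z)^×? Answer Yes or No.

φ(43) = 43 − 1 = 42 = 2 · 3 · 7.
Test 30^(42/q) mod 43 for each prime factor q of 42:
30^21 ≡ 42 (mod 43)  [q = 2: ≢ 1 ✓]
30^14 ≡ 6 (mod 43)  [q = 3: ≢ 1 ✓]
30^6 ≡ 16 (mod 43)  [q = 7: ≢ 1 ✓]
All checks pass, so 30 has order 42 and is a primitive root modulo 43.

Yes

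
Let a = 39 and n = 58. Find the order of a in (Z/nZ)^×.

By Lagrange's theorem, ord_58(39) divides φ(58) = φ(2)·φ(29) = 1·28 = 28 = 2^2 · 7.
Divisors of 28: 1, 2, 4, 7, 14, 28.
Compute 39^d (mod 58) for the divisors d until we hit 1:
39^1 ≡ 39 (mod 58)
39^2 ≡ 13 (mod 58)
39^4 ≡ 53 (mod 58)
39^7 ≡ 17 (mod 58)
39^14 ≡ 57 (mod 58)
39^28 ≡ 1 (mod 58) ✓
Therefore the multiplicative order of 39 modulo 58 is 28.

28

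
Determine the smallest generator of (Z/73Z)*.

5

φ(73) = 73 − 1 = 72 = 2^3 · 3^2.
g is a primitive root iff g^(72/q) ≢ 1 (mod 73) for each prime q ∈ {2, 3}.
g = 2: 2^36 ≡ 1 — hits 1, so not a primitive root.
g = 3: 3^36 ≡ 1 — hits 1, so not a primitive root.
g = 4: 4^36 ≡ 1 — hits 1, so not a primitive root.
g = 5: 5^36 ≡ 72; 5^24 ≡ 8 — none is 1, so 5 is a primitive root.
Hence the least primitive root of 73 is 5.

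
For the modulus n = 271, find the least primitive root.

6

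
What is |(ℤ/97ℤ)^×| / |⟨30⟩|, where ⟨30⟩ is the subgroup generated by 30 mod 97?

3

Since 30 ∈ (Z/97Z)^×, its order divides φ(97) = 97 − 1 = 96 = 2^5 · 3.
Divisors of 96: 1, 2, 3, 4, 6, 8, 12, 16, 24, 32, 48, 96.
Test each divisor d:
30^1 ≡ 30 (mod 97)
30^2 ≡ 27 (mod 97)
30^3 ≡ 34 (mod 97)
30^4 ≡ 50 (mod 97)
30^6 ≡ 89 (mod 97)
30^8 ≡ 75 (mod 97)
30^12 ≡ 64 (mod 97)
30^16 ≡ 96 (mod 97)
30^24 ≡ 22 (mod 97)
30^32 ≡ 1 (mod 97) ✓
Thus |⟨30⟩| = ord(30) = 32.
[(Z/97Z)^× : ⟨30⟩] = 96/32 = 3.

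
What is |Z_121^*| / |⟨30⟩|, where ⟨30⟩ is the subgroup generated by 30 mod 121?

By Lagrange's theorem, ord_121(30) divides φ(121) = φ(11^2) = 11·(11−1) = 110 = 2 · 5 · 11.
Divisors of 110: 1, 2, 5, 10, 11, 22, 55, 110.
Evaluate successive powers at the divisors of 110:
30^1 ≡ 30
30^2 ≡ 53
30^5 ≡ 54
30^10 ≡ 12
30^11 ≡ 118
30^22 ≡ 9
30^55 ≡ 120
30^110 ≡ 1
Thus |⟨30⟩| = ord(30) = 110.
Index = |(Z/121Z)^×| / |⟨30⟩| = 110 / 110 = 1.

1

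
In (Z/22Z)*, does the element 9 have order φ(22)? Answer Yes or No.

No

φ(22) = φ(2)·φ(11) = 1·10 = 10 = 2 · 5.
It suffices to check that the order of 9 is not a proper divisor of 10: compute 9^(10/q) for q ∈ {2, 5}.
9^5 ≡ 1 (mod 22)  [q = 2: ≡ 1 ✗]
9^2 ≡ 15 (mod 22)  [q = 5: ≢ 1 ✓]
The check at q = 2 fails, so 9 generates a proper subgroup.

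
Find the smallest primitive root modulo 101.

2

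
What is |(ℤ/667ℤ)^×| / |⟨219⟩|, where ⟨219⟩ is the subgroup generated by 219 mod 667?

By Lagrange's theorem, ord_667(219) divides φ(667) = φ(23·29) = (23−1)·(29−1) = 22·28 = 616 = 2^3 · 7 · 11.
Divisors of 616: 1, 2, 4, 7, 8, 11, 14, 22, 28, 44, 56, 77, 88, 154, 308, 616.
Evaluate successive powers at the divisors of 616:
219^1 ≡ 219 (mod 667)
219^2 ≡ 604 (mod 667)
219^4 ≡ 634 (mod 667)
219^7 ≡ 407 (mod 667)
219^8 ≡ 422 (mod 667)
219^11 ≡ 576 (mod 667)
219^14 ≡ 233 (mod 667)
219^22 ≡ 277 (mod 667)
219^28 ≡ 262 (mod 667)
219^44 ≡ 24 (mod 667)
219^56 ≡ 610 (mod 667)
219^77 ≡ 1 (mod 667) ✓
So ord_667(219) = 77, hence |⟨219⟩| = 77.
Index = |(Z/667Z)^×| / |⟨219⟩| = 616 / 77 = 8.

8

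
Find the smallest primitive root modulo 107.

2

φ(107) = 107 − 1 = 106 = 2 · 53.
g is a primitive root iff g^(106/q) ≢ 1 (mod 107) for each prime q ∈ {2, 53}.
g = 2: 2^53 ≡ 106; 2^2 ≡ 4 — none is 1, so 2 is a primitive root.
So 2 is the smallest generator of (Z/107Z)^×.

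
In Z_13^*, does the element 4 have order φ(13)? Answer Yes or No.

φ(13) = 13 − 1 = 12 = 2^2 · 3.
Test 4^(12/q) mod 13 for each prime factor q of 12:
4^6 ≡ 1 (mod 13)  [q = 2: ≡ 1 ✗]
4^4 ≡ 9 (mod 13)  [q = 3: ≢ 1 ✓]
4^6 ≡ 1 shows ord(4) | 6, strictly less than φ(13); not a primitive root.

No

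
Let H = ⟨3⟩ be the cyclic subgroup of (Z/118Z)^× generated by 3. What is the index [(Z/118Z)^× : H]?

2

The order of 3 must divide φ(118) = φ(2)·φ(59) = 1·58 = 58 = 2 · 29.
Divisors of 58: 1, 2, 29, 58.
Test each divisor d:
3^1 ≡ 3 (mod 118)
3^2 ≡ 9 (mod 118)
3^29 ≡ 1 (mod 118) ✓
So ord_118(3) = 29, hence |⟨3⟩| = 29.
[(Z/118Z)^× : ⟨3⟩] = 58/29 = 2.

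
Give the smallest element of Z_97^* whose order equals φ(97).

5

φ(97) = 97 − 1 = 96 = 2^5 · 3.
g is a primitive root iff g^(96/q) ≢ 1 (mod 97) for each prime q ∈ {2, 3}.
g = 2: 2^48 ≡ 1 — hits 1, so not a primitive root.
g = 3: 3^48 ≡ 1 — hits 1, so not a primitive root.
g = 4: 4^48 ≡ 1 — hits 1, so not a primitive root.
g = 5: 5^48 ≡ 96; 5^32 ≡ 35 — none is 1, so 5 is a primitive root.
So 5 is the smallest generator of (Z/97Z)^×.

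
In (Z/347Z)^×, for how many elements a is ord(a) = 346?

φ(347) = 347 − 1 = 346 = 2 · 173.
(Z/347Z)^× is cyclic (|G| = 346); a cyclic group of order m has exactly φ(d) elements of each order d | m, and none otherwise.
346 = 2 · 173 divides 346, and φ(346) = 172.

172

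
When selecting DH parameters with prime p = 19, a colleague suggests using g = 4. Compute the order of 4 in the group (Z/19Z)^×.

9

ord(4) | φ(19) = 19 − 1 = 18 = 2 · 3^2.
Divisors of 18: 1, 2, 3, 6, 9, 18.
Test each divisor d:
4^1 ≡ 4 (mod 19)
4^2 ≡ 16 (mod 19)
4^3 ≡ 7 (mod 19)
4^6 ≡ 11 (mod 19)
4^9 ≡ 1 (mod 19) ✓
Therefore the multiplicative order of 4 modulo 19 is 9.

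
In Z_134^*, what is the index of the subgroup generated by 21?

2

ord(21) | φ(134) = φ(2)·φ(67) = 1·66 = 66 = 2 · 3 · 11.
Divisors of 66: 1, 2, 3, 6, 11, 22, 33, 66.
Evaluate successive powers at the divisors of 66:
21^1 ≡ 21
21^2 ≡ 39
21^3 ≡ 15
21^6 ≡ 91
21^11 ≡ 37
21^22 ≡ 29
21^33 ≡ 1
The order of 21 is 33, so the subgroup it generates has 33 elements.
[(Z/134Z)^× : ⟨21⟩] = 66/33 = 2.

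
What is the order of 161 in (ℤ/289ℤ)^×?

136

The order of 161 must divide φ(289) = φ(17^2) = 17·(17−1) = 272 = 2^4 · 17.
Divisors of 272: 1, 2, 4, 8, 16, 17, 34, 68, 136, 272.
Evaluate successive powers at the divisors of 272:
161^1 ≡ 161 (mod 289)
161^2 ≡ 200 (mod 289)
161^4 ≡ 118 (mod 289)
161^8 ≡ 52 (mod 289)
161^16 ≡ 103 (mod 289)
161^17 ≡ 110 (mod 289)
161^34 ≡ 251 (mod 289)
161^68 ≡ 288 (mod 289)
161^136 ≡ 1 (mod 289) ✓
Hence ord(161) = 136.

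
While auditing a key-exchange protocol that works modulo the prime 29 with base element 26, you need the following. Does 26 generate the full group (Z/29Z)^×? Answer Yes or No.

Yes

φ(29) = 29 − 1 = 28 = 2^2 · 7.
An element g generates (Z/29Z)^× iff g^(28/q) ≢ 1 (mod 29) for each prime q ∈ {2, 7}.
26^14 ≡ 28 (mod 29)  [q = 2: ≢ 1 ✓]
26^4 ≡ 23 (mod 29)  [q = 7: ≢ 1 ✓]
Every test exponent gives a nontrivial residue, hence 26 generates the full group.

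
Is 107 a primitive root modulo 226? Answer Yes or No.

Yes

φ(226) = φ(2)·φ(113) = 1·112 = 112 = 2^4 · 7.
107 is a primitive root mod 226 iff 107^(φ(226)/q) ≢ 1 for every prime q | φ(226), i.e. q ∈ {2, 7}.
107^56 ≡ 225 (mod 226)  [q = 2: ≢ 1 ✓]
107^16 ≡ 143 (mod 226)  [q = 7: ≢ 1 ✓]
All checks pass, so 107 has order 112 and is a primitive root modulo 226.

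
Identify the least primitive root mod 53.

2

φ(53) = 53 − 1 = 52 = 2^2 · 13.
Test candidates g = 2, 3, … against the prime factors q ∈ {2, 13} of φ(53): g is a generator iff g^(52/q) ≢ 1 for every such q.
g = 2: 2^26 ≡ 52; 2^4 ≡ 16 — none is 1, so 2 is a primitive root.
So 2 is the smallest generator of (Z/53Z)^×.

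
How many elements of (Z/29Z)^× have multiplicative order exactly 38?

0

φ(29) = 29 − 1 = 28 = 2^2 · 7.
In a cyclic group of order 28, there are φ(d) elements of order d for each divisor d of 28, and zero for non-divisors.
Since 38 ∤ 28, the count is 0.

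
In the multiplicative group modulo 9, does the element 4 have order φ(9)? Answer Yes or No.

No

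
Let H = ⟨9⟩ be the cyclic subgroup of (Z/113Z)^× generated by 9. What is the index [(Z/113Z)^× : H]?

The order of 9 must divide φ(113) = 113 − 1 = 112 = 2^4 · 7.
Divisors of 112: 1, 2, 4, 7, 8, 14, 16, 28, 56, 112.
Test each divisor d:
9^1 ≡ 9
9^2 ≡ 81
9^4 ≡ 7
9^7 ≡ 18
9^8 ≡ 49
9^14 ≡ 98
9^16 ≡ 28
9^28 ≡ 112
9^56 ≡ 1
So ord_113(9) = 56, hence |⟨9⟩| = 56.
[(Z/113Z)^× : ⟨9⟩] = 112/56 = 2.

2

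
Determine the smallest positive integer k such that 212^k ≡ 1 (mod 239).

238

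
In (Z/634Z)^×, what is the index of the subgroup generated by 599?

The order of 599 must divide φ(634) = φ(2)·φ(317) = 1·316 = 316 = 2^2 · 79.
Divisors of 316: 1, 2, 4, 79, 158, 316.
Evaluate successive powers at the divisors of 316:
599^1 ≡ 599 (mod 634)
599^2 ≡ 591 (mod 634)
599^4 ≡ 581 (mod 634)
599^79 ≡ 431 (mod 634)
599^158 ≡ 633 (mod 634)
599^316 ≡ 1 (mod 634) ✓
Thus |⟨599⟩| = ord(599) = 316.
The index is φ(634) / ord(599) = 316 / 316 = 1.

1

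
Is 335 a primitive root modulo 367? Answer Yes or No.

Yes

φ(367) = 367 − 1 = 366 = 2 · 3 · 61.
It suffices to check that the order of 335 is not a proper divisor of 366: compute 335^(366/q) for q ∈ {2, 3, 61}.
335^183 ≡ 366 (mod 367)  [q = 2: ≢ 1 ✓]
335^122 ≡ 83 (mod 367)  [q = 3: ≢ 1 ✓]
335^6 ≡ 15 (mod 367)  [q = 61: ≢ 1 ✓]
All checks pass, so 335 has order 366 and is a primitive root modulo 367.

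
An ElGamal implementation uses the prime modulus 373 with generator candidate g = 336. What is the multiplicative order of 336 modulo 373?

93

ord(336) | φ(373) = 373 − 1 = 372 = 2^2 · 3 · 31.
Divisors of 372: 1, 2, 3, 4, 6, 12, 31, 62, 93, 124, 186, 372.
Evaluate successive powers at the divisors of 372:
336^1 ≡ 336
336^2 ≡ 250
336^3 ≡ 75
336^4 ≡ 209
336^6 ≡ 30
336^12 ≡ 154
336^31 ≡ 88
336^62 ≡ 284
336^93 ≡ 1
So ord_373(336) = 93.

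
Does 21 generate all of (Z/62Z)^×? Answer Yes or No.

φ(62) = φ(2)·φ(31) = 1·30 = 30 = 2 · 3 · 5.
It suffices to check that the order of 21 is not a proper divisor of 30: compute 21^(30/q) for q ∈ {2, 3, 5}.
21^15 ≡ 61 (mod 62)  [q = 2: ≢ 1 ✓]
21^10 ≡ 5 (mod 62)  [q = 3: ≢ 1 ✓]
21^6 ≡ 33 (mod 62)  [q = 5: ≢ 1 ✓]
None equal 1, so ord_62(21) = 30: 21 is a primitive root.

Yes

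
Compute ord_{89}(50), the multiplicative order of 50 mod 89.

22

By Lagrange's theorem, ord_89(50) divides φ(89) = 89 − 1 = 88 = 2^3 · 11.
Divisors of 88: 1, 2, 4, 8, 11, 22, 44, 88.
Evaluate successive powers at the divisors of 88:
50^1 ≡ 50 (mod 89)
50^2 ≡ 8 (mod 89)
50^4 ≡ 64 (mod 89)
50^8 ≡ 2 (mod 89)
50^11 ≡ 88 (mod 89)
50^22 ≡ 1 (mod 89) ✓
Therefore the multiplicative order of 50 modulo 89 is 22.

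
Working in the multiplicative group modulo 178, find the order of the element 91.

11

ord(91) | φ(178) = φ(2)·φ(89) = 1·88 = 88 = 2^3 · 11.
Divisors of 88: 1, 2, 4, 8, 11, 22, 44, 88.
Check 91^d mod 178 for each divisor in increasing order:
91^1 ≡ 91 (mod 178)
91^2 ≡ 93 (mod 178)
91^4 ≡ 105 (mod 178)
91^8 ≡ 167 (mod 178)
91^11 ≡ 1 (mod 178) ✓
So ord_178(91) = 11.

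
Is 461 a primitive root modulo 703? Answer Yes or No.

703 = 19 · 37 is a product of two distinct odd primes, so (Z/703Z)^× ≅ (Z/19Z)^× × (Z/37Z)^× is not cyclic.
No primitive root modulo 703 exists; in particular 461 is not one.

No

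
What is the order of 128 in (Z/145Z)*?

4

Since 128 ∈ (Z/145Z)^×, its order divides φ(145) = φ(5·29) = (5−1)·(29−1) = 4·28 = 112 = 2^4 · 7.
Divisors of 112: 1, 2, 4, 7, 8, 14, 16, 28, 56, 112.
Evaluate successive powers at the divisors of 112:
128^1 ≡ 128
128^2 ≡ 144
128^4 ≡ 1
Therefore the multiplicative order of 128 modulo 145 is 4.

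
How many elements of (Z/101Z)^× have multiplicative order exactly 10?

4

φ(101) = 101 − 1 = 100 = 2^2 · 5^2.
In a cyclic group of order 100, there are φ(d) elements of order d for each divisor d of 100, and zero for non-divisors.
10 = 2 · 5 divides 100, and φ(10) = 4.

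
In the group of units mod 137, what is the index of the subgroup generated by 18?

4

ord(18) | φ(137) = 137 − 1 = 136 = 2^3 · 17.
Divisors of 136: 1, 2, 4, 8, 17, 34, 68, 136.
Test each divisor d:
18^1 ≡ 18 (mod 137)
18^2 ≡ 50 (mod 137)
18^4 ≡ 34 (mod 137)
18^8 ≡ 60 (mod 137)
18^17 ≡ 136 (mod 137)
18^34 ≡ 1 (mod 137) ✓
Thus |⟨18⟩| = ord(18) = 34.
The index is φ(137) / ord(18) = 136 / 34 = 4.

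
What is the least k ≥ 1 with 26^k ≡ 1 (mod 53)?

52

Since 26 ∈ (Z/53Z)^×, its order divides φ(53) = 53 − 1 = 52 = 2^2 · 13.
Divisors of 52: 1, 2, 4, 13, 26, 52.
Check 26^d mod 53 for each divisor in increasing order:
26^1 ≡ 26 (mod 53)
26^2 ≡ 40 (mod 53)
26^4 ≡ 10 (mod 53)
26^13 ≡ 30 (mod 53)
26^26 ≡ 52 (mod 53)
26^52 ≡ 1 (mod 53) ✓
Hence ord(26) = 52.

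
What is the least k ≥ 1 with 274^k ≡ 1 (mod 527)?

Since 274 ∈ (Z/527Z)^×, its order divides φ(527) = φ(17·31) = (17−1)·(31−1) = 16·30 = 480 = 2^5 · 3 · 5.
Divisors of 480: 1, 2, 3, 4, 5, 6, 8, 10, 12, 15, 16, 20, 24, 30, 32, 40, 48, 60, 80, 96, 120, 160, 240, 480.
Test each divisor d:
274^1 ≡ 274 (mod 527)
274^2 ≡ 242 (mod 527)
274^3 ≡ 433 (mod 527)
274^4 ≡ 67 (mod 527)
274^5 ≡ 440 (mod 527)
274^6 ≡ 404 (mod 527)
274^8 ≡ 273 (mod 527)
274^10 ≡ 191 (mod 527)
274^12 ≡ 373 (mod 527)
274^15 ≡ 247 (mod 527)
274^16 ≡ 222 (mod 527)
274^20 ≡ 118 (mod 527)
274^24 ≡ 1 (mod 527) ✓
The smallest such exponent is 24, so the order of 274 is 24.

24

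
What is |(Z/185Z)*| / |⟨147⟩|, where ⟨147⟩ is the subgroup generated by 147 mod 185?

Since 147 ∈ (Z/185Z)^×, its order divides φ(185) = φ(5·37) = (5−1)·(37−1) = 4·36 = 144 = 2^4 · 3^2.
Divisors of 144: 1, 2, 3, 4, 6, 8, 9, 12, 16, 18, 24, 36, 48, 72, 144.
Test each divisor d:
147^1 ≡ 147
147^2 ≡ 149
147^3 ≡ 73
147^4 ≡ 1
So ord_185(147) = 4, hence |⟨147⟩| = 4.
Index = |(Z/185Z)^×| / |⟨147⟩| = 144 / 4 = 36.

36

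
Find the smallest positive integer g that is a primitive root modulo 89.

3

φ(89) = 89 − 1 = 88 = 2^3 · 11.
g is a primitive root iff g^(88/q) ≢ 1 (mod 89) for each prime q ∈ {2, 11}.
g = 2: 2^44 ≡ 1 — hits 1, so not a primitive root.
g = 3: 3^44 ≡ 88; 3^8 ≡ 64 — none is 1, so 3 is a primitive root.
So 3 is the smallest generator of (Z/89Z)^×.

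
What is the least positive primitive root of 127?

φ(127) = 127 − 1 = 126 = 2 · 3^2 · 7.
Test candidates g = 2, 3, … against the prime factors q ∈ {2, 3, 7} of φ(127): g is a generator iff g^(126/q) ≢ 1 for every such q.
g = 2: 2^63 ≡ 1 — hits 1, so not a primitive root.
g = 3: 3^63 ≡ 126; 3^42 ≡ 107; 3^18 ≡ 4 — none is 1, so 3 is a primitive root.
The smallest primitive root modulo 127 is 3.

3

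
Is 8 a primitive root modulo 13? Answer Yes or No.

No

φ(13) = 13 − 1 = 12 = 2^2 · 3.
8 is a primitive root mod 13 iff 8^(φ(13)/q) ≢ 1 for every prime q | φ(13), i.e. q ∈ {2, 3}.
8^6 ≡ 12 (mod 13)  [q = 2: ≢ 1 ✓]
8^4 ≡ 1 (mod 13)  [q = 3: ≡ 1 ✗]
8^4 ≡ 1 shows ord(8) | 4, strictly less than φ(13); not a primitive root.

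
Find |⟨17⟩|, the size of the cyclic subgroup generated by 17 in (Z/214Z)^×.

106

By Lagrange's theorem, ord_214(17) divides φ(214) = φ(2)·φ(107) = 1·106 = 106 = 2 · 53.
Divisors of 106: 1, 2, 53, 106.
Test each divisor d:
17^1 ≡ 17 (mod 214)
17^2 ≡ 75 (mod 214)
17^53 ≡ 213 (mod 214)
17^106 ≡ 1 (mod 214) ✓
Therefore the multiplicative order of 17 modulo 214 is 106.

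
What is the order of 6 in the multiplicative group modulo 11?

10

The order of 6 must divide φ(11) = 11 − 1 = 10 = 2 · 5.
Divisors of 10: 1, 2, 5, 10.
Check 6^d mod 11 for each divisor in increasing order:
6^1 ≡ 6 (mod 11)
6^2 ≡ 3 (mod 11)
6^5 ≡ 10 (mod 11)
6^10 ≡ 1 (mod 11) ✓
So ord_11(6) = 10.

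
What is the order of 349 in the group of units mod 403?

60

By Lagrange's theorem, ord_403(349) divides φ(403) = φ(13·31) = (13−1)·(31−1) = 12·30 = 360 = 2^3 · 3^2 · 5.
Divisors of 360: 1, 2, 3, 4, 5, 6, 8, 9, 10, 12, 15, 18, 20, 24, 30, 36, 40, 45, 60, 72, 90, 120, 180, 360.
Check 349^d mod 403 for each divisor in increasing order:
349^1 ≡ 349 (mod 403)
349^2 ≡ 95 (mod 403)
349^3 ≡ 109 (mod 403)
349^4 ≡ 159 (mod 403)
349^5 ≡ 280 (mod 403)
349^6 ≡ 194 (mod 403)
349^8 ≡ 295 (mod 403)
349^9 ≡ 190 (mod 403)
349^10 ≡ 218 (mod 403)
349^12 ≡ 157 (mod 403)
349^15 ≡ 187 (mod 403)
349^18 ≡ 233 (mod 403)
349^20 ≡ 373 (mod 403)
349^24 ≡ 66 (mod 403)
349^30 ≡ 311 (mod 403)
349^36 ≡ 287 (mod 403)
349^40 ≡ 94 (mod 403)
349^45 ≡ 125 (mod 403)
349^60 ≡ 1 (mod 403) ✓
Therefore the multiplicative order of 349 modulo 403 is 60.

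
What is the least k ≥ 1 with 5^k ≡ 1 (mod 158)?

39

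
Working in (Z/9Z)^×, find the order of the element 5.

6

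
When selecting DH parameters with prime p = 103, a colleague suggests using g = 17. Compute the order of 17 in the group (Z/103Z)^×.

51

Since 17 ∈ (Z/103Z)^×, its order divides φ(103) = 103 − 1 = 102 = 2 · 3 · 17.
Divisors of 102: 1, 2, 3, 6, 17, 34, 51, 102.
Evaluate successive powers at the divisors of 102:
17^1 ≡ 17 (mod 103)
17^2 ≡ 83 (mod 103)
17^3 ≡ 72 (mod 103)
17^6 ≡ 34 (mod 103)
17^17 ≡ 46 (mod 103)
17^34 ≡ 56 (mod 103)
17^51 ≡ 1 (mod 103) ✓
Therefore the multiplicative order of 17 modulo 103 is 51.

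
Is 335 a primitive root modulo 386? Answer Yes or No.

φ(386) = φ(2)·φ(193) = 1·192 = 192 = 2^6 · 3.
It suffices to check that the order of 335 is not a proper divisor of 192: compute 335^(192/q) for q ∈ {2, 3}.
335^96 ≡ 385 (mod 386)  [q = 2: ≢ 1 ✓]
335^64 ≡ 277 (mod 386)  [q = 3: ≢ 1 ✓]
All checks pass, so 335 has order 192 and is a primitive root modulo 386.

Yes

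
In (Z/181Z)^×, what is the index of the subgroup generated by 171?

Since 171 ∈ (Z/181Z)^×, its order divides φ(181) = 181 − 1 = 180 = 2^2 · 3^2 · 5.
Divisors of 180: 1, 2, 3, 4, 5, 6, 9, 10, 12, 15, 18, 20, 30, 36, 45, 60, 90, 180.
Compute 171^d (mod 181) for the divisors d until we hit 1:
171^1 ≡ 171 (mod 181)
171^2 ≡ 100 (mod 181)
171^3 ≡ 86 (mod 181)
171^4 ≡ 45 (mod 181)
171^5 ≡ 93 (mod 181)
171^6 ≡ 156 (mod 181)
171^9 ≡ 22 (mod 181)
171^10 ≡ 142 (mod 181)
171^12 ≡ 82 (mod 181)
171^15 ≡ 174 (mod 181)
171^18 ≡ 122 (mod 181)
171^20 ≡ 73 (mod 181)
171^30 ≡ 49 (mod 181)
171^36 ≡ 42 (mod 181)
171^45 ≡ 19 (mod 181)
171^60 ≡ 48 (mod 181)
171^90 ≡ 180 (mod 181)
171^180 ≡ 1 (mod 181) ✓
The order of 171 is 180, so the subgroup it generates has 180 elements.
Index = |(Z/181Z)^×| / |⟨171⟩| = 180 / 180 = 1.

1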